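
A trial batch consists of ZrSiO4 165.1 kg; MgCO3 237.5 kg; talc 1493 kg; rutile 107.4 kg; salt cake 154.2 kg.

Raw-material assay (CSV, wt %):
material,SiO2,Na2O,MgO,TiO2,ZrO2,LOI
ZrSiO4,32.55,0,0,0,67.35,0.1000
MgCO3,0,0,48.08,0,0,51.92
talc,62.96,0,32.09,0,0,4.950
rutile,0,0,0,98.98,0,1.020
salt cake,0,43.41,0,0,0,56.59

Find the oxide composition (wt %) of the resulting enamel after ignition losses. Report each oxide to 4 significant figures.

Glass mass = 1871 kg (batch 2157 − LOI 285.7).
Composition: SiO2 53.10%, Na2O 3.577%, MgO 31.70%, TiO2 5.680%, ZrO2 5.942%

Working values appear with 4-significant-digit rounding at each printed step; exact precision is carried all the way through. Each reported value is rounded once only — all derived quantities, which include five oxide percentages, LOI, the yield, totals, glass mass, are re-derived in exact precision, as set out in problem or answer, from the batch weights on 1871 kg of glass.
Mass of each oxide from the mix:
  SiO2: 165.1·0.3255 + 1493·0.6296 = 993.7 kg
  Na2O: 154.2·0.4341 = 66.94 kg
  MgO: 237.5·0.4808 + 1493·0.3209 = 593.3 kg
  TiO2: 107.4·0.9898 = 106.3 kg
  ZrO2: 165.1·0.6735 = 111.2 kg
LOI: 165.1·0.001000 + 237.5·0.5192 + 1493·0.04950 + 107.4·0.01020 + 154.2·0.5659 = 285.7 kg
The glass mass, total less LOI, = 2157 − 285.7 = 1871 kg (equal to the oxide-mass sum)
each wt % is 100 × oxide ÷ glass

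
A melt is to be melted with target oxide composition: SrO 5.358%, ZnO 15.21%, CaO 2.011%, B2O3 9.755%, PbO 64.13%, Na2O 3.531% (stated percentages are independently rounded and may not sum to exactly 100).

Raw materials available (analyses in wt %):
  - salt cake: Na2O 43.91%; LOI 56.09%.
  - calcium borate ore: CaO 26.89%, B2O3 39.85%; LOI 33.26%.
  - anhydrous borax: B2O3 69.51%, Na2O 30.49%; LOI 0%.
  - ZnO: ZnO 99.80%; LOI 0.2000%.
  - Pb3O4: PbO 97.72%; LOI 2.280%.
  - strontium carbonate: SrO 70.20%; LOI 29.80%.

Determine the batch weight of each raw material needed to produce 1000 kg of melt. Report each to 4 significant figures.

Batch per 1000 kg melt:
  salt cake: 12.74 kg
  calcium borate ore: 74.79 kg
  anhydrous borax: 97.46 kg
  ZnO: 152.4 kg
  Pb3O4: 656.3 kg
  strontium carbonate: 76.32 kg
Total batch = 1070 kg; LOI loss = 70.03 kg; yield = 93.45%

The whole derivation maintains full float precision throughout; the intermediate values are shown with 4-significant-figure rounding alongside each step. Each reported figure sees exactly one rounding; derived quantities (net glass mass, the six compositions, ignition loss, yield, totals) are computed at exact precision from the weighed amounts for 1000 kg of glass, as quoted within question or answer.
Oxide mass targets, per 1000 kg melt:
  SrO: 5.358% × 1000 = 53.58 kg
  ZnO: 15.21% × 1000 = 152.1 kg
  CaO: 2.011% × 1000 = 20.11 kg
  B2O3: 9.755% × 1000 = 97.55 kg
  PbO: 64.13% × 1000 = 641.3 kg
  Na2O: 3.531% × 1000 = 35.31 kg
Per-oxide balance check applying the batch weights above, for the quoted basis mass (sums match the target masses up to rounding of the answer):
  SrO: 76.32·0.7020 = 53.58 kg (target 53.58 kg)
  ZnO: 152.4·0.9980 = 152.1 kg (target 152.1 kg)
  CaO: 74.79·0.2689 = 20.11 kg (target 20.11 kg)
  B2O3: 74.79·0.3985 + 97.46·0.6951 = 97.55 kg (target 97.55 kg)
  PbO: 656.3·0.9772 = 641.3 kg (target 641.3 kg)
  Na2O: 12.74·0.4391 + 97.46·0.3049 = 35.31 kg (target 35.31 kg)
Glass mass check: total batch − LOI = 1000 kg (summing oxide targets gives 1000 kg; versus the stated basis of 1000 kg — rounding explains the deltas).
Whole-batch sum: Σ batch = 1070 kg; LOI removed, Σ of batch·LOI: 70.03 kg; glass ÷ batch gives a yield of 93.45%.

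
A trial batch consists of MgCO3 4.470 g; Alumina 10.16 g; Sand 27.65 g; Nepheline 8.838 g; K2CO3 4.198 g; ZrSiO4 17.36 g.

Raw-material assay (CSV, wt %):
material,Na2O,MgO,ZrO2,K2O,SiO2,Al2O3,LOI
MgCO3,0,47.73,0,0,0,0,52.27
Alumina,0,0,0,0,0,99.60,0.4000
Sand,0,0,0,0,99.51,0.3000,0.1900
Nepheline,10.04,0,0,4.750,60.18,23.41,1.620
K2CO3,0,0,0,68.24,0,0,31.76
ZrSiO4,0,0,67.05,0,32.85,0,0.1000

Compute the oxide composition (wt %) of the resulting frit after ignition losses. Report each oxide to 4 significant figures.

Glass mass = 68.75 g (batch 72.68 − LOI 3.923).
Composition: Na2O 1.291%, MgO 3.103%, ZrO2 16.93%, K2O 4.777%, SiO2 56.05%, Al2O3 17.85%

Intermediates appear (rounded to 4 significant digits) at each printed step. All arithmetic carries full float precision end to end — each reported figure receives exactly one rounding; derived quantities are carried in exact precision (the yield, net glass mass, ignition loss, the totals, the six compositions) starting from the weights for 68.75 g of glass, as given in the question or the answer.
Delivered oxide masses:
  Na2O: 8.838·0.1004 = 0.8873 g
  MgO: 4.470·0.4773 = 2.134 g
  ZrO2: 17.36·0.6705 = 11.64 g
  K2O: 8.838·0.04750 + 4.198·0.6824 = 3.285 g
  SiO2: 27.65·0.9951 + 8.838·0.6018 + 17.36·0.3285 = 38.54 g
  Al2O3: 10.16·0.9960 + 27.65·0.003000 + 8.838·0.2341 = 12.27 g
LOI: 4.470·0.5227 + 10.16·0.004000 + 27.65·0.001900 + 8.838·0.01620 + 4.198·0.3176 + 17.36·0.001000 = 3.923 g
The glass mass, total less LOI, = 72.68 − 3.923 = 68.75 g (= Σ oxide masses)
wt % = 100 × oxide mass / glass mass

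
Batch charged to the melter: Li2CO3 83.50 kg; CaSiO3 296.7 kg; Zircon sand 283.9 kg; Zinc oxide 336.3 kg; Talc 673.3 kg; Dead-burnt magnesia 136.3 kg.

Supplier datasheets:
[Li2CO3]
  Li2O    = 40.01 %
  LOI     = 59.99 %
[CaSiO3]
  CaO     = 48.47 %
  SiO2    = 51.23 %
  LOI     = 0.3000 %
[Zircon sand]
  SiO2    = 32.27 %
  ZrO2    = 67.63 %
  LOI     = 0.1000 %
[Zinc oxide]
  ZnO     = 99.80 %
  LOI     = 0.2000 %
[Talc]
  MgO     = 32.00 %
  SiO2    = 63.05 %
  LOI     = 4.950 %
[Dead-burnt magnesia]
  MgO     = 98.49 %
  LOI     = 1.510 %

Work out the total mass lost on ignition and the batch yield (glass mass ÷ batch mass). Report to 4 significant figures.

All arithmetic runs at full float precision all the way through; values along the way are printed, rounded to four significant digits, in the working — every reported number undergoes a single rounding; derived quantities (the totals, net glass mass, ignition loss, the six compositions, the yield) are recomputed from the weighed amounts for 1723 kg of glass at exact precision as given in the problem or the answer.
Ignition loss by material:
  Li2CO3: 83.50 × 0.5999 = 50.09 kg
  CaSiO3: 296.7 × 0.003000 = 0.8901 kg
  Zircon sand: 283.9 × 0.001000 = 0.2839 kg
  Zinc oxide: 336.3 × 0.002000 = 0.6726 kg
  Talc: 673.3 × 0.04950 = 33.33 kg
  Dead-burnt magnesia: 136.3 × 0.01510 = 2.058 kg
Total LOI = 87.32 kg
Glass = batch − LOI = 1810 − 87.32 = 1723 kg

LOI loss = 87.32 kg; glass = 1723 kg; yield = 95.18%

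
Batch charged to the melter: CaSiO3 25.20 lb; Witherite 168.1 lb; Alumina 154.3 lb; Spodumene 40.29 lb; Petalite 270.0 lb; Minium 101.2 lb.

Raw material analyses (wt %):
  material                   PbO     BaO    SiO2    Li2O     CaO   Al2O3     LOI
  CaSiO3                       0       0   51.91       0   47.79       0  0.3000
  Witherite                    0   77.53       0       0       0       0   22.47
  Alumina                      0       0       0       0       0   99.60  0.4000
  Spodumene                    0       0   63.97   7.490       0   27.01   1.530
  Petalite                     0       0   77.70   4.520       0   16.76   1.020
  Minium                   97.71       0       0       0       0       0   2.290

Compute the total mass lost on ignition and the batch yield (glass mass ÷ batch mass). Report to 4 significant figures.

Working values are shown (rounded to four significant digits) in the working; all arithmetic carries exact precision all the way through; every reported number takes a single rounding — all derived quantities are re-derived in full float precision (LOI, the totals, net glass mass, the yield, the six compositions) starting from the weights at 714.9 lb of glass as quoted within question or answer.
Loss on ignition, line by line:
  CaSiO3: 25.20 × 0.003000 = 0.07560 lb
  Witherite: 168.1 × 0.2247 = 37.77 lb
  Alumina: 154.3 × 0.004000 = 0.6172 lb
  Spodumene: 40.29 × 0.01530 = 0.6164 lb
  Petalite: 270.0 × 0.01020 = 2.754 lb
  Minium: 101.2 × 0.02290 = 2.317 lb
Total LOI = 44.15 lb
Glass = batch − LOI = 759.1 − 44.15 = 714.9 lb

LOI loss = 44.15 lb; glass = 714.9 lb; yield = 94.18%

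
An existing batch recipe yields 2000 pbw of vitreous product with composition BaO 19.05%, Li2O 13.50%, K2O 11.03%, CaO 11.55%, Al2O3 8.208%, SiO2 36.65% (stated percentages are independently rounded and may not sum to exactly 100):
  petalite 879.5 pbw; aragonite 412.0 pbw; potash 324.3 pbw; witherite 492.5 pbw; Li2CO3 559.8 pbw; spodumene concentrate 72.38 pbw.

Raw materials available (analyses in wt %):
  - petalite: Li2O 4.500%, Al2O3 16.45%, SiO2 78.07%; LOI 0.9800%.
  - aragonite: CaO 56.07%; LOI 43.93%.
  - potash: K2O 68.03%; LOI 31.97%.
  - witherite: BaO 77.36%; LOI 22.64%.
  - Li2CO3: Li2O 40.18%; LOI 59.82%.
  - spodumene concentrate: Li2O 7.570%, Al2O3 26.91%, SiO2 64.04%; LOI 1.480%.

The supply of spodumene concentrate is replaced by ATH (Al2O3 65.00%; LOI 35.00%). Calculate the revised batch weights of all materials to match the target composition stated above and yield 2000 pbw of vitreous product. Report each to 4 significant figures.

Mid-chain values are shown, rounded to four significant figures, across the worked steps; full precision is carried from start to finish — exactly one rounding lands on each reported figure; the derived quantities are recomputed starting from the weights on 2000 pbw of glass in full precision (yield, ignition loss, totals, six oxide percentages, net glass mass), as quoted within problem or answer.
Target oxide masses per 2000 pbw vitreous product:
  BaO: 19.05% × 2000 = 381.0 pbw
  Li2O: 13.50% × 2000 = 270.0 pbw
  K2O: 11.03% × 2000 = 220.6 pbw
  CaO: 11.55% × 2000 = 231.0 pbw
  Al2O3: 8.208% × 2000 = 164.2 pbw
  SiO2: 36.65% × 2000 = 733.0 pbw
Balance tally, oxide-wise, per the reported batch figures, on the stated basis (sums match the target masses inside rounding margins):
  BaO: 492.5·0.7736 = 381.0 pbw (target 381.0 pbw)
  Li2O: 938.9·0.04500 + 566.8·0.4018 = 270.0 pbw (target 270.0 pbw)
  K2O: 324.3·0.6803 = 220.6 pbw (target 220.6 pbw)
  CaO: 412.0·0.5607 = 231.0 pbw (target 231.0 pbw)
  Al2O3: 938.9·0.1645 + 14.94·0.6500 = 164.2 pbw (target 164.2 pbw)
  SiO2: 938.9·0.7807 = 733.0 pbw (target 733.0 pbw)
Mass balance on the glass: batch total minus LOI = 2000 pbw (per-oxide target masses sum to 2000 pbw; with the basis standing at 2000 pbw — a pure rounding effect).
Whole-batch sum: Σ batch = 2749 pbw; LOI removed, Σ of batch·LOI: 749.7 pbw; as yield: glass ÷ batch → 72.73%.

Revised batch per 2000 pbw vitreous product:
  petalite: 938.9 pbw
  aragonite: 412.0 pbw
  potash: 324.3 pbw
  witherite: 492.5 pbw
  Li2CO3: 566.8 pbw
  ATH: 14.94 pbw
Total batch = 2749 pbw; LOI loss = 749.7 pbw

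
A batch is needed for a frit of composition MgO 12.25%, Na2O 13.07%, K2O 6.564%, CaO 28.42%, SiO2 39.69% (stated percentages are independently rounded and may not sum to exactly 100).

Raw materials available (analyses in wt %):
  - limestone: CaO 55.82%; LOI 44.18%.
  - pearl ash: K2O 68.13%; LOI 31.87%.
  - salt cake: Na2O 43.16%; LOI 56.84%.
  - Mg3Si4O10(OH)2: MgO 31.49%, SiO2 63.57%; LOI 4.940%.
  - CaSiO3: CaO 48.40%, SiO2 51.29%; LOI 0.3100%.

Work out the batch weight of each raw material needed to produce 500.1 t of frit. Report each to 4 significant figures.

Each numeric step carries exact precision from first step to last. The intermediate values are displayed rounded to 4 significant digits at each printed step — each reported number is rounded once only — the derived quantities, including totals, yield, net glass mass, ignition loss, the five compositions, are re-derived from the batch weights for 500.1 t of glass in full float precision as written in the question or the answer.
Per-oxide target masses for 500.1 t frit:
  MgO: 12.25% × 500.1 = 61.26 t
  Na2O: 13.07% × 500.1 = 65.36 t
  K2O: 6.564% × 500.1 = 32.83 t
  CaO: 28.42% × 500.1 = 142.1 t
  SiO2: 39.69% × 500.1 = 198.5 t
Balance tally, oxide-wise, working from each reported weight, on the stated basis (oxide sums agree with the targets net of answer rounding effects):
  MgO: 194.5·0.3149 = 61.25 t (target 61.26 t)
  Na2O: 151.4·0.4316 = 65.34 t (target 65.36 t)
  K2O: 48.18·0.6813 = 32.83 t (target 32.83 t)
  CaO: 128.1·0.5582 + 145.9·0.4840 = 142.1 t (target 142.1 t)
  SiO2: 194.5·0.6357 + 145.9·0.5129 = 198.5 t (target 198.5 t)
Auditing the glass mass value: whole batch net of LOI = 500.0 t (the targets, summed, come to 500.1 t; basis as stated: 500.1 t — rounding explains the deltas).
Whole-batch sum: Σ batch = 668.1 t; LOI loss = Σ batch·LOI = 168.1 t; as yield: glass ÷ batch → 74.84%.

Batch per 500.1 t frit:
  limestone: 128.1 t
  pearl ash: 48.18 t
  salt cake: 151.4 t
  Mg3Si4O10(OH)2: 194.5 t
  CaSiO3: 145.9 t
Total batch = 668.1 t; LOI loss = 168.1 t; yield = 74.84%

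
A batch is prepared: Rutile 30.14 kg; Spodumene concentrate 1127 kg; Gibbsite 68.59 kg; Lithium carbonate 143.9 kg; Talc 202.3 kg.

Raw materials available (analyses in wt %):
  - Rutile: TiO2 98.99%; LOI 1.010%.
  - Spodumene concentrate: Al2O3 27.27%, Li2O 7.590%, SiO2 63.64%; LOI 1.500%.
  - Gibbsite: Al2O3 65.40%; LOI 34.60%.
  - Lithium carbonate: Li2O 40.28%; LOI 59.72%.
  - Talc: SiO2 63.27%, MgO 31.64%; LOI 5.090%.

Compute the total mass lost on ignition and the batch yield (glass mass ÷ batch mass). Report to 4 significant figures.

LOI loss = 137.2 kg; glass = 1435 kg; yield = 91.27%

All arithmetic keeps full float precision from first step to last; the intermediate values are printed (rounded to four significant figures) within the worked lines — every reported figure sees exactly one rounding — the derived quantities (five oxide percentages, totals, LOI, glass mass, yield) are recomputed from the weighed amounts per 1435 kg of glass at full precision as quoted within either problem or answer.
LOI of each material in turn:
  Rutile: 30.14 × 0.01010 = 0.3044 kg
  Spodumene concentrate: 1127 × 0.01500 = 16.91 kg
  Gibbsite: 68.59 × 0.3460 = 23.73 kg
  Lithium carbonate: 143.9 × 0.5972 = 85.94 kg
  Talc: 202.3 × 0.05090 = 10.30 kg
Total LOI = 137.2 kg
Glass = batch − LOI = 1572 − 137.2 = 1435 kg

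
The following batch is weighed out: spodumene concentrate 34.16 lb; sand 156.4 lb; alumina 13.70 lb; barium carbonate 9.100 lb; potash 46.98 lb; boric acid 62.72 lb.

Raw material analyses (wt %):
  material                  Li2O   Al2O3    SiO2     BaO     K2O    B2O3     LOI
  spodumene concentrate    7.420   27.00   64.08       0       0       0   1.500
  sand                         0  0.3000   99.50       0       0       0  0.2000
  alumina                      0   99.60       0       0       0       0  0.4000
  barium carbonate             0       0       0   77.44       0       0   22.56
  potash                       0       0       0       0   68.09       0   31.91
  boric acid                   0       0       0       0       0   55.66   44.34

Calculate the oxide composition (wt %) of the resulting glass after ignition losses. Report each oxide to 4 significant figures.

The whole derivation carries full precision from start to finish; intermediates are displayed, rounded to four significant figures, in the printout; a single rounding yields each reported figure; the derived quantities are rebuilt starting from the weights per 277.3 lb of glass in full precision (yield, the totals, six oxide percentages, net glass mass, ignition loss), as written in the problem or answer text.
What the batch supplies per oxide:
  Li2O: 34.16·0.07420 = 2.535 lb
  Al2O3: 34.16·0.2700 + 156.4·0.003000 + 13.70·0.9960 = 23.34 lb
  SiO2: 34.16·0.6408 + 156.4·0.9950 = 177.5 lb
  BaO: 9.100·0.7744 = 7.047 lb
  K2O: 46.98·0.6809 = 31.99 lb
  B2O3: 62.72·0.5566 = 34.91 lb
LOI: 34.16·0.01500 + 156.4·0.002000 + 13.70·0.004000 + 9.100·0.2256 + 46.98·0.3191 + 62.72·0.4434 = 45.73 lb
batch − LOI leaves glass = 323.1 − 45.73 = 277.3 lb (= Σ oxide masses)
wt % = 100 × oxide mass / glass mass

Glass mass = 277.3 lb (batch 323.1 − LOI 45.73).
Composition: Li2O 0.9140%, Al2O3 8.415%, SiO2 64.01%, BaO 2.541%, K2O 11.53%, B2O3 12.59%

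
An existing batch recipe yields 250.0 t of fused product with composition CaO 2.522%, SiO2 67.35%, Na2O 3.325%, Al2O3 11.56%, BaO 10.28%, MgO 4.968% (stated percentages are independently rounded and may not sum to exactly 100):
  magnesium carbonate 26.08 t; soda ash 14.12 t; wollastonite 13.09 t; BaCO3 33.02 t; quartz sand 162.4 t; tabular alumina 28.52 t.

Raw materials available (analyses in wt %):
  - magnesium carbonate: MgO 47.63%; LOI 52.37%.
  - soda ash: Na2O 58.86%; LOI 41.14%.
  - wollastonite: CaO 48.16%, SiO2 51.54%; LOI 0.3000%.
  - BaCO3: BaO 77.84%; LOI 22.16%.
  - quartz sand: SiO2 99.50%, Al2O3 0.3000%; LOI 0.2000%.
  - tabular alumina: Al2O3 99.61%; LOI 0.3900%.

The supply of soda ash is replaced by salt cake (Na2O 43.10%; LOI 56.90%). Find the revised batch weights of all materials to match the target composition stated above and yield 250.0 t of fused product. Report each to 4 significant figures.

Revised batch per 250.0 t fused product:
  magnesium carbonate: 26.08 t
  salt cake: 19.29 t
  wollastonite: 13.09 t
  BaCO3: 33.02 t
  quartz sand: 162.4 t
  tabular alumina: 28.52 t
Total batch = 282.4 t; LOI loss = 32.43 t

In-progress results are shown, rounded to 4 significant digits, in the printout. Each numeric step carries full float precision through the solve; each reported result sees exactly one rounding. Derived quantities are carried from the weighed amounts for 250.0 t of glass in exact precision (net glass mass, the yield, six oxide percentages, the totals, LOI) precisely as stated by problem or answer.
Target masses of each oxide per 250.0 t fused product:
  CaO: 2.522% × 250.0 = 6.305 t
  SiO2: 67.35% × 250.0 = 168.4 t
  Na2O: 3.325% × 250.0 = 8.312 t
  Al2O3: 11.56% × 250.0 = 28.90 t
  BaO: 10.28% × 250.0 = 25.70 t
  MgO: 4.968% × 250.0 = 12.42 t
Checking each oxide sum given the weights on record, under the basis named above (oxide sums agree with the targets modulo rounding of the values):
  CaO: 13.09·0.4816 = 6.304 t (target 6.305 t)
  SiO2: 13.09·0.5154 + 162.4·0.9950 = 168.3 t (target 168.4 t)
  Na2O: 19.29·0.4310 = 8.314 t (target 8.312 t)
  Al2O3: 162.4·0.003000 + 28.52·0.9961 = 28.90 t (target 28.90 t)
  BaO: 33.02·0.7784 = 25.70 t (target 25.70 t)
  MgO: 26.08·0.4763 = 12.42 t (target 12.42 t)
The glass-mass cross-check: whole batch net of LOI = 250.0 t (oxide target masses add up to 250.0 t; the stated basis being 250.0 t — any gap is answer rounding).
Batch total: Σ batch = 282.4 t; loss to ignition Σ batch·LOI = 32.43 t; yield = glass ÷ total batch = 88.52%.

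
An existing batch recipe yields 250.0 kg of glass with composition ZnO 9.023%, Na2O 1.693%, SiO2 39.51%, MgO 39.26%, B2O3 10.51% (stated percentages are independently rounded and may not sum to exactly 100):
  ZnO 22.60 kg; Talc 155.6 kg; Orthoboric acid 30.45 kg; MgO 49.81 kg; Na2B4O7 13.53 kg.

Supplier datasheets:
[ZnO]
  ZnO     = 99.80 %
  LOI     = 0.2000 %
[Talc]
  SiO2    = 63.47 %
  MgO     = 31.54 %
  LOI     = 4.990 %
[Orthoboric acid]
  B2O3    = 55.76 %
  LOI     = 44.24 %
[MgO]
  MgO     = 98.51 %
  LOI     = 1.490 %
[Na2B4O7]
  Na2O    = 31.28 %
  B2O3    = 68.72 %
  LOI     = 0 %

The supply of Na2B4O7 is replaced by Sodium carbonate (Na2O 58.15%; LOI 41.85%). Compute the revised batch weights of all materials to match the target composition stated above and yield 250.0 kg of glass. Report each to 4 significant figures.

Revised batch per 250.0 kg glass:
  ZnO: 22.60 kg
  Talc: 155.6 kg
  Orthoboric acid: 47.12 kg
  MgO: 49.81 kg
  Sodium carbonate: 7.279 kg
Total batch = 282.4 kg; LOI loss = 32.44 kg

The whole derivation maintains exact precision through the solve. Working values are printed, with 4-significant-figure rounding, in the printout — exactly one rounding is applied to every reported number — derived quantities are re-derived from the batch weights at 250.0 kg of glass at full float precision (LOI, the totals, glass mass, the yield, five oxide percentages) as set out in the problem or answer text.
The oxide mass targets at 250.0 kg glass:
  ZnO: 9.023% × 250.0 = 22.56 kg
  Na2O: 1.693% × 250.0 = 4.232 kg
  SiO2: 39.51% × 250.0 = 98.78 kg
  MgO: 39.26% × 250.0 = 98.15 kg
  B2O3: 10.51% × 250.0 = 26.28 kg
A balance pass over the oxides, working from each reported weight, versus the basis set out (each sum matches its target mass inside rounding margins):
  ZnO: 22.60·0.9980 = 22.55 kg (target 22.56 kg)
  Na2O: 7.279·0.5815 = 4.233 kg (target 4.232 kg)
  SiO2: 155.6·0.6347 = 98.76 kg (target 98.78 kg)
  MgO: 155.6·0.3154 + 49.81·0.9851 = 98.14 kg (target 98.15 kg)
  B2O3: 47.12·0.5576 = 26.27 kg (target 26.28 kg)
Glass-mass closure: batch Σ − ignition loss = 250.0 kg (the targets, summed, come to 250.0 kg; against the stated basis, 250.0 kg — any gap is answer rounding).
Adding the batch up: Σ batch = 282.4 kg; LOI removed, Σ of batch·LOI: 32.44 kg; glass ÷ batch gives a yield of 88.51%.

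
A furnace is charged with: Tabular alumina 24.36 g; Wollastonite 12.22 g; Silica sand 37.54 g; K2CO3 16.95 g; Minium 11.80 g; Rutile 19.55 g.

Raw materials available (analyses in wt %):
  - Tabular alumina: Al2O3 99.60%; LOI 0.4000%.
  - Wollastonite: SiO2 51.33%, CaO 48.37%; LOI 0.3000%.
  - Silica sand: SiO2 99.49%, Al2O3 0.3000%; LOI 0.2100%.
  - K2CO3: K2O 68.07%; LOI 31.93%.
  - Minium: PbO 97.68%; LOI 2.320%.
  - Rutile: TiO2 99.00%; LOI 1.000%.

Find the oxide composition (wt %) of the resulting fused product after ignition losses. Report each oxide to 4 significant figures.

Glass mass = 116.3 g (batch 122.4 − LOI 6.094).
Composition: SiO2 37.50%, CaO 5.081%, K2O 9.919%, TiO2 16.64%, PbO 9.909%, Al2O3 20.95%

Every computation carries full float precision at each step — in-progress results are shown (rounded to 4 significant digits) on the page; exactly one rounding lands on every reported number; the derived quantities are recomputed from the weighed amounts on 116.3 g of glass at full precision (LOI, glass mass, the totals, the six compositions, the yield), exactly as shown in problem or answer.
Per-oxide mass from batch:
  SiO2: 12.22·0.5133 + 37.54·0.9949 = 43.62 g
  CaO: 12.22·0.4837 = 5.911 g
  K2O: 16.95·0.6807 = 11.54 g
  TiO2: 19.55·0.9900 = 19.35 g
  PbO: 11.80·0.9768 = 11.53 g
  Al2O3: 24.36·0.9960 + 37.54·0.003000 = 24.38 g
LOI: 24.36·0.004000 + 12.22·0.003000 + 37.54·0.002100 + 16.95·0.3193 + 11.80·0.02320 + 19.55·0.01000 = 6.094 g
Resulting glass, batch − LOI: 122.4 − 6.094 = 116.3 g (matching Σ of the oxides)
percent share: oxide ÷ glass, ×100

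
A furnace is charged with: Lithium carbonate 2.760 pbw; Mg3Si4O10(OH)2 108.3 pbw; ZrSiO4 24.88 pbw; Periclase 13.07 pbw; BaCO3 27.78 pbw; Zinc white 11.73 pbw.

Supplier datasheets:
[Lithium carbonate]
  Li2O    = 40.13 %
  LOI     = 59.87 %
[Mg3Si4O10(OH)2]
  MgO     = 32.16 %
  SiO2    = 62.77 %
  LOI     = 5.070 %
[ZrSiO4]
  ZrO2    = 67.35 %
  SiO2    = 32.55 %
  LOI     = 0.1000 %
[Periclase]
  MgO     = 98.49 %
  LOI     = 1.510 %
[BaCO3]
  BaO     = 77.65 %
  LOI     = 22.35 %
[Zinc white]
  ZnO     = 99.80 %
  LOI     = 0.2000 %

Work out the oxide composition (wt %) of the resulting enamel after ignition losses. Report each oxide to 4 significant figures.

Glass mass = 174.9 pbw (batch 188.5 − LOI 13.60).
Composition: MgO 27.27%, ZnO 6.692%, BaO 12.33%, ZrO2 9.580%, SiO2 43.49%, Li2O 0.6332%

The working math runs at full precision at all times — the intermediate values are displayed rounded to 4 significant digits in the working. Every reported result receives exactly one rounding — the derived quantities (net glass mass, totals, the yield, LOI, six oxide percentages) are re-derived using the weight values at 174.9 pbw of glass at exact precision exactly as shown in either problem or answer.
Mass of each oxide from the mix:
  MgO: 108.3·0.3216 + 13.07·0.9849 = 47.70 pbw
  ZnO: 11.73·0.9980 = 11.71 pbw
  BaO: 27.78·0.7765 = 21.57 pbw
  ZrO2: 24.88·0.6735 = 16.76 pbw
  SiO2: 108.3·0.6277 + 24.88·0.3255 = 76.08 pbw
  Li2O: 2.760·0.4013 = 1.108 pbw
LOI: 2.760·0.5987 + 108.3·0.05070 + 24.88·0.001000 + 13.07·0.01510 + 27.78·0.2235 + 11.73·0.002000 = 13.60 pbw
The glass mass, total less LOI, = 188.5 − 13.60 = 174.9 pbw (matching Σ of the oxides)
wt %: oxide over glass, times 100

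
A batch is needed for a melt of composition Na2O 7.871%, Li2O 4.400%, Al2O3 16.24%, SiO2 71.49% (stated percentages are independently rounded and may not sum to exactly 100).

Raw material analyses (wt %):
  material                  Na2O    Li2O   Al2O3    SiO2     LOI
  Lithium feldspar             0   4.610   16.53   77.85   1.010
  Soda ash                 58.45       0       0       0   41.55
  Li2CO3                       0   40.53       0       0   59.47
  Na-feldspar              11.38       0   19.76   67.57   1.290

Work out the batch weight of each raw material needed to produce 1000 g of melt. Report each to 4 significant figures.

Batch per 1000 g melt:
  Lithium feldspar: 748.3 g
  Soda ash: 96.52 g
  Li2CO3: 23.45 g
  Na-feldspar: 195.9 g
Total batch = 1064 g; LOI loss = 64.13 g; yield = 93.97%

Every computation keeps exact precision through every step. The intermediate values are printed, rounded to 4 significant digits, within the worked lines — every reported figure sees exactly one rounding; the derived quantities, which include ignition loss, the totals, the four compositions, net glass mass, the yield, are rebuilt in full float precision, as given in the question or the answer, starting from the weights on 1000 g of glass.
Oxide mass targets, per 1000 g melt:
  Na2O: 7.871% × 1000 = 78.71 g
  Li2O: 4.400% × 1000 = 44.00 g
  Al2O3: 16.24% × 1000 = 162.4 g
  SiO2: 71.49% × 1000 = 714.9 g
Verifying the oxide balance using the reported weights, against the basis in use (sum by sum, the targets are met within answer rounding):
  Na2O: 96.52·0.5845 + 195.9·0.1138 = 78.71 g (target 78.71 g)
  Li2O: 748.3·0.04610 + 23.45·0.4053 = 44.00 g (target 44.00 g)
  Al2O3: 748.3·0.1653 + 195.9·0.1976 = 162.4 g (target 162.4 g)
  SiO2: 748.3·0.7785 + 195.9·0.6757 = 714.9 g (target 714.9 g)
Glass-mass sanity pass: whole batch net of LOI = 1000 g (oxide target masses add up to 1000 g; stated basis 1000 g — gaps are rounding artifacts).
Total batch = Σ batch = 1064 g; loss to ignition Σ batch·LOI = 64.13 g; glass ÷ batch gives a yield of 93.97%.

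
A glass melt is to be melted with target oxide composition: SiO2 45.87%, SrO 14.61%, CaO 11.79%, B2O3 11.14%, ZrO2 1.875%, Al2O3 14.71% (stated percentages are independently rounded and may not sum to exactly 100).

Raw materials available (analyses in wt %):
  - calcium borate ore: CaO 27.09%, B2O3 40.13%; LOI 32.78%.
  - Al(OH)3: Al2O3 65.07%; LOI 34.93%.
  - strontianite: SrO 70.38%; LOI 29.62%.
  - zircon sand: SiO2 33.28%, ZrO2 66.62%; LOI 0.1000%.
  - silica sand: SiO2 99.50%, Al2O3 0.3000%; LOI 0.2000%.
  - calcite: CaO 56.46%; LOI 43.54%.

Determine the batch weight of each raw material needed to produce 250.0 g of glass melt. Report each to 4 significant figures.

Batch per 250.0 g glass melt:
  calcium borate ore: 69.40 g
  Al(OH)3: 56.00 g
  strontianite: 51.90 g
  zircon sand: 7.036 g
  silica sand: 112.9 g
  calcite: 18.91 g
Total batch = 316.1 g; LOI loss = 66.15 g; yield = 79.08%

All arithmetic carries full precision in all steps — the intermediate values appear (rounded to 4 significant figures) in the working; every reported figure is rounded only once; all derived quantities are rebuilt using the weight values for 250.0 g of glass in full precision (yield, totals, ignition loss, six oxide percentages, net glass mass), precisely as stated by either problem or answer.
Oxide-by-oxide targets in 250.0 g glass melt:
  SiO2: 45.87% × 250.0 = 114.7 g
  SrO: 14.61% × 250.0 = 36.52 g
  CaO: 11.79% × 250.0 = 29.48 g
  B2O3: 11.14% × 250.0 = 27.85 g
  ZrO2: 1.875% × 250.0 = 4.688 g
  Al2O3: 14.71% × 250.0 = 36.78 g
Checking each oxide sum using the reported weights, on the stated basis (delivered sums recover each target given rounding of the digits):
  SiO2: 7.036·0.3328 + 112.9·0.9950 = 114.7 g (target 114.7 g)
  SrO: 51.90·0.7038 = 36.53 g (target 36.52 g)
  CaO: 69.40·0.2709 + 18.91·0.5646 = 29.48 g (target 29.48 g)
  B2O3: 69.40·0.4013 = 27.85 g (target 27.85 g)
  ZrO2: 7.036·0.6662 = 4.687 g (target 4.688 g)
  Al2O3: 56.00·0.6507 + 112.9·0.003000 = 36.78 g (target 36.78 g)
Glass-mass bookkeeping: total charge less LOI = 250.0 g (per-oxide target masses sum to 250.0 g; basis as stated: 250.0 g — differing by rounding only).
Adding the batch up: Σ batch = 316.1 g; the LOI term Σ batch·LOI equals 66.15 g; the yield ratio, glass ÷ batch: 79.08%.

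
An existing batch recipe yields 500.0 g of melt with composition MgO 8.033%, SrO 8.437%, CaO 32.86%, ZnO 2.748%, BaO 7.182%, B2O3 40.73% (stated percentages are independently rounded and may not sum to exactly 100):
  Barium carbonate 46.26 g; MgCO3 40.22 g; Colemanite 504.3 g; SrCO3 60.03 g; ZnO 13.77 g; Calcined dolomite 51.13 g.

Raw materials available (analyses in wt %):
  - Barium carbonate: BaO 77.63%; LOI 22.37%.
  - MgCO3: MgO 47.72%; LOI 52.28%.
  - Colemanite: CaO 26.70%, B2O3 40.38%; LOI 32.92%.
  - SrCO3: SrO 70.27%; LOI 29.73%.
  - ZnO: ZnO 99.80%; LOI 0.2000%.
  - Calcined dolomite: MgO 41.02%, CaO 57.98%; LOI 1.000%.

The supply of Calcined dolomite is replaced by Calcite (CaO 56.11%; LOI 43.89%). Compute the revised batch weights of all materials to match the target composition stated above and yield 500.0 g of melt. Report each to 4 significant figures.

The working math carries full float precision in every operation; intermediates are printed, rounded to four significant digits, as written — every reported number receives exactly one rounding — all derived quantities (six oxide percentages, net glass mass, LOI, the totals, yield) are rebuilt using the weight values for 500.0 g of glass in full float precision, exactly as shown in question or answer.
Target masses of each oxide per 500.0 g melt:
  MgO: 8.033% × 500.0 = 40.16 g
  SrO: 8.437% × 500.0 = 42.18 g
  CaO: 32.86% × 500.0 = 164.3 g
  ZnO: 2.748% × 500.0 = 13.74 g
  BaO: 7.182% × 500.0 = 35.91 g
  B2O3: 40.73% × 500.0 = 203.6 g
Sums-versus-targets review on the weights just shown, relative to the basis at hand (every target is met by its sum modulo rounding of the values):
  MgO: 84.17·0.4772 = 40.17 g (target 40.16 g)
  SrO: 60.03·0.7027 = 42.18 g (target 42.18 g)
  CaO: 504.3·0.2670 + 52.83·0.5611 = 164.3 g (target 164.3 g)
  ZnO: 13.77·0.9980 = 13.74 g (target 13.74 g)
  BaO: 46.26·0.7763 = 35.91 g (target 35.91 g)
  B2O3: 504.3·0.4038 = 203.6 g (target 203.6 g)
The glass-mass cross-check: total batch − LOI = 499.9 g (per-oxide target masses sum to 499.9 g; the stated basis being 500.0 g — deltas are rounding alone).
Batch total: Σ batch = 761.4 g; loss to ignition Σ batch·LOI = 261.4 g; the yield ratio, glass ÷ batch: 65.66%.

Revised batch per 500.0 g melt:
  Barium carbonate: 46.26 g
  MgCO3: 84.17 g
  Colemanite: 504.3 g
  SrCO3: 60.03 g
  ZnO: 13.77 g
  Calcite: 52.83 g
Total batch = 761.4 g; LOI loss = 261.4 g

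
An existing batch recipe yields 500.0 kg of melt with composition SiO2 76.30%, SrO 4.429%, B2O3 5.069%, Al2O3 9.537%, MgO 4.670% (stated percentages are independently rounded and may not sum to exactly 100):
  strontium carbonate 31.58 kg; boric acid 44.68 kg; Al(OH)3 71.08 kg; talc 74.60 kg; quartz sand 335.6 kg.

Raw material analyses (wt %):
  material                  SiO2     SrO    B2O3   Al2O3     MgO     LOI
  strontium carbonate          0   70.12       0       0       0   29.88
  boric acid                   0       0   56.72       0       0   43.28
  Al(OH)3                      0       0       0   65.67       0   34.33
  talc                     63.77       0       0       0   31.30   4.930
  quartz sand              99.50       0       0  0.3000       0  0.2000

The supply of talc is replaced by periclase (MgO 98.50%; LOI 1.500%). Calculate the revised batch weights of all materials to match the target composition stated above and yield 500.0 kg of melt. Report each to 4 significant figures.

All arithmetic runs at full float precision throughout; working values are shown, rounded to 4 significant digits, between the steps — exactly one rounding is applied to every reported number — derived quantities, including the yield, LOI, five oxide percentages, totals, glass mass, are carried from the batch weights for 500.0 kg of glass at exact precision as given in the problem or the answer.
Per-oxide target masses for 500.0 kg melt:
  SiO2: 76.30% × 500.0 = 381.5 kg
  SrO: 4.429% × 500.0 = 22.14 kg
  B2O3: 5.069% × 500.0 = 25.34 kg
  Al2O3: 9.537% × 500.0 = 47.68 kg
  MgO: 4.670% × 500.0 = 23.35 kg
Mass-balance tally per oxide with the batch weights as given, under the basis named above (delivered sums recover each target up to rounding of the answer):
  SiO2: 383.4·0.9950 = 381.5 kg (target 381.5 kg)
  SrO: 31.58·0.7012 = 22.14 kg (target 22.14 kg)
  B2O3: 44.68·0.5672 = 25.34 kg (target 25.34 kg)
  Al2O3: 70.86·0.6567 + 383.4·0.003000 = 47.68 kg (target 47.68 kg)
  MgO: 23.71·0.9850 = 23.35 kg (target 23.35 kg)
Mass balance on the glass: batch total minus LOI = 500.0 kg (summing oxide targets gives 500.0 kg; against the stated basis, 500.0 kg — differing by rounding only).
Batch total: Σ batch = 554.2 kg; Σ batch·LOI gives LOI loss = 54.22 kg; yield, glass over the total, = 90.22%.

Revised batch per 500.0 kg melt:
  strontium carbonate: 31.58 kg
  boric acid: 44.68 kg
  Al(OH)3: 70.86 kg
  periclase: 23.71 kg
  quartz sand: 383.4 kg
Total batch = 554.2 kg; LOI loss = 54.22 kg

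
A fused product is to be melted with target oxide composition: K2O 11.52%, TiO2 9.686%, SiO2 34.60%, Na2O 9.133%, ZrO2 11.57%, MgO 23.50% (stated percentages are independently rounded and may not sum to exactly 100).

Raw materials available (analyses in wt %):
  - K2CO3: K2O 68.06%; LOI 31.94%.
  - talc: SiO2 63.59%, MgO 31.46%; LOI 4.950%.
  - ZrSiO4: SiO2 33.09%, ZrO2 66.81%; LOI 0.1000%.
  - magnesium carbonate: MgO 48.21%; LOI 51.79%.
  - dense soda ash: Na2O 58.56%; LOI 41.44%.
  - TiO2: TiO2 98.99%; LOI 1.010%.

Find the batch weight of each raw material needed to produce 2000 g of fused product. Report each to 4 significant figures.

Batch per 2000 g fused product:
  K2CO3: 338.5 g
  talc: 908.0 g
  ZrSiO4: 346.4 g
  magnesium carbonate: 382.4 g
  dense soda ash: 311.9 g
  TiO2: 195.7 g
Total batch = 2483 g; LOI loss = 482.7 g; yield = 80.56%

The intermediate values appear rounded to four significant figures as written; the whole derivation runs at exact precision at each step; each reported figure is rounded just once; the derived quantities (the six compositions, the yield, the totals, net glass mass, ignition loss) are rebuilt from the weighed amounts at 2000 g of glass in full precision, as quoted within either problem or answer.
The oxide mass targets at 2000 g fused product:
  K2O: 11.52% × 2000 = 230.4 g
  TiO2: 9.686% × 2000 = 193.7 g
  SiO2: 34.60% × 2000 = 692.0 g
  Na2O: 9.133% × 2000 = 182.7 g
  ZrO2: 11.57% × 2000 = 231.4 g
  MgO: 23.50% × 2000 = 470.0 g
Per-oxide balance check from the weights as reported, at the basis given (delivered sums recover each target exact up to rounding of places):
  K2O: 338.5·0.6806 = 230.4 g (target 230.4 g)
  TiO2: 195.7·0.9899 = 193.7 g (target 193.7 g)
  SiO2: 908.0·0.6359 + 346.4·0.3309 = 692.0 g (target 692.0 g)
  Na2O: 311.9·0.5856 = 182.6 g (target 182.7 g)
  ZrO2: 346.4·0.6681 = 231.4 g (target 231.4 g)
  MgO: 908.0·0.3146 + 382.4·0.4821 = 470.0 g (target 470.0 g)
The glass-mass cross-check: Σ batch − LOI loss = 2000 g (summing oxide targets gives 2000 g; basis as stated: 2000 g — rounding explains the deltas).
Batch grand total — Σ batch = 2483 g; loss to ignition Σ batch·LOI = 482.7 g; glass ÷ batch gives a yield of 80.56%.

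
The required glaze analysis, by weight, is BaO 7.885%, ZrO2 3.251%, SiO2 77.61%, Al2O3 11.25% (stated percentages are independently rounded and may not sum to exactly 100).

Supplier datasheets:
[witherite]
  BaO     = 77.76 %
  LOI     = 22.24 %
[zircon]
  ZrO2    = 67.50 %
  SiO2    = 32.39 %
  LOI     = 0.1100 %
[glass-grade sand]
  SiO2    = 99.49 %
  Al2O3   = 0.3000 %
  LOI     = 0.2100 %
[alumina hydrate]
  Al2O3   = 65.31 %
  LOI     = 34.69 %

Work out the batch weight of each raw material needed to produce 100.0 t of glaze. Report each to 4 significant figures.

Every computation carries full precision at all times — rounding to four significant digits governs every in-between result as displayed — every reported number is rounded only once. The derived quantities are re-derived from the weighed amounts for 100.0 t of glass in full precision (the yield, the four compositions, net glass mass, LOI, the totals) as given in question or answer.
The oxide mass targets at 100.0 t glaze:
  BaO: 7.885% × 100.0 = 7.885 t
  ZrO2: 3.251% × 100.0 = 3.251 t
  SiO2: 77.61% × 100.0 = 77.61 t
  Al2O3: 11.25% × 100.0 = 11.25 t
Verifying the oxide balance on the weights just shown, per the basis as stated (sums match the target masses up to rounding of the answer):
  BaO: 10.14·0.7776 = 7.885 t (target 7.885 t)
  ZrO2: 4.816·0.6750 = 3.251 t (target 3.251 t)
  SiO2: 4.816·0.3239 + 76.44·0.9949 = 77.61 t (target 77.61 t)
  Al2O3: 76.44·0.003000 + 16.87·0.6531 = 11.25 t (target 11.25 t)
Glass mass check: net batch after ignition = 99.99 t (summing oxide targets gives 100.0 t; with the basis standing at 100.0 t — deltas are rounding alone).
Whole-batch sum: Σ batch = 108.3 t; LOI removed, Σ of batch·LOI: 8.273 t; yield: glass divided by total = 92.36%.

Batch per 100.0 t glaze:
  witherite: 10.14 t
  zircon: 4.816 t
  glass-grade sand: 76.44 t
  alumina hydrate: 16.87 t
Total batch = 108.3 t; LOI loss = 8.273 t; yield = 92.36%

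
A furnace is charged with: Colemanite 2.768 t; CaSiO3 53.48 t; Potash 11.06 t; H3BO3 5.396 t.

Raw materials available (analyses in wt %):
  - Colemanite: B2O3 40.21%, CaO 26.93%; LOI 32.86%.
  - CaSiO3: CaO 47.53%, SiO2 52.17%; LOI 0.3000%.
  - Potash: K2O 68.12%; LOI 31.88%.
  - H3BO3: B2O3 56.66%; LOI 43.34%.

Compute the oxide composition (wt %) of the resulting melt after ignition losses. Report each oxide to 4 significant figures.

Glass mass = 65.77 t (batch 72.70 − LOI 6.935).
Composition: K2O 11.46%, B2O3 6.341%, CaO 39.78%, SiO2 42.42%

The working math holds exact precision from first step to last. The intermediate values appear (rounded to 4 significant figures) on the page; every reported figure includes exactly one rounding. Derived quantities are computed starting from the weights at 65.77 t of glass at exact precision (glass mass, yield, totals, the four compositions, LOI) exactly as printed in either problem or answer.
Oxide-by-oxide delivered mass:
  K2O: 11.06·0.6812 = 7.534 t
  B2O3: 2.768·0.4021 + 5.396·0.5666 = 4.170 t
  CaO: 2.768·0.2693 + 53.48·0.4753 = 26.16 t
  SiO2: 53.48·0.5217 = 27.90 t
LOI: 2.768·0.3286 + 53.48·0.003000 + 11.06·0.3188 + 5.396·0.4334 = 6.935 t
Net of LOI, the glass mass = 72.70 − 6.935 = 65.77 t (the oxide masses sum to this)
wt % = 100 × oxide mass / glass mass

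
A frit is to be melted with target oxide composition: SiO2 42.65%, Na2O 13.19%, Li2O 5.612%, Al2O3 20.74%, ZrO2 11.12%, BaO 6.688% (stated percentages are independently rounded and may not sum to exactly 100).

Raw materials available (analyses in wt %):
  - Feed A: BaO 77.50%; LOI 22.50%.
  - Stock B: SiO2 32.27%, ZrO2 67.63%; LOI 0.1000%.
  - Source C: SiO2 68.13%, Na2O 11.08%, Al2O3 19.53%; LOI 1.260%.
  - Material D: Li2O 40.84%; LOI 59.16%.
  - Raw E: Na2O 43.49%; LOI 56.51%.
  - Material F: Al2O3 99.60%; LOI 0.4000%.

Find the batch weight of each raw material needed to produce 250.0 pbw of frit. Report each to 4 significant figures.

Working values are shown rounded to four significant digits within the worked lines — all arithmetic holds full float precision at all times. Every reported number is rounded exactly once. All derived quantities (the yield, net glass mass, the totals, the six compositions, LOI) are re-derived at full precision using the weight values on 250.0 pbw of glass as quoted within the problem or the answer.
Oxide-by-oxide targets in 250.0 pbw frit:
  SiO2: 42.65% × 250.0 = 106.6 pbw
  Na2O: 13.19% × 250.0 = 32.98 pbw
  Li2O: 5.612% × 250.0 = 14.03 pbw
  Al2O3: 20.74% × 250.0 = 51.85 pbw
  ZrO2: 11.12% × 250.0 = 27.80 pbw
  BaO: 6.688% × 250.0 = 16.72 pbw
Oxide-by-oxide audit on the weights just shown, per the basis as stated (oxide sums agree with the targets net of answer rounding effects):
  SiO2: 41.11·0.3227 + 137.0·0.6813 = 106.6 pbw (target 106.6 pbw)
  Na2O: 137.0·0.1108 + 40.91·0.4349 = 32.97 pbw (target 32.98 pbw)
  Li2O: 34.35·0.4084 = 14.03 pbw (target 14.03 pbw)
  Al2O3: 137.0·0.1953 + 25.19·0.9960 = 51.85 pbw (target 51.85 pbw)
  ZrO2: 41.11·0.6763 = 27.80 pbw (target 27.80 pbw)
  BaO: 21.57·0.7750 = 16.72 pbw (target 16.72 pbw)
The glass-mass cross-check: batch total minus LOI = 250.0 pbw (summing oxide targets gives 250.0 pbw; against the stated basis, 250.0 pbw — any gap is answer rounding).
Adding the batch up: Σ batch = 300.1 pbw; LOI loss = Σ batch·LOI = 50.16 pbw; the yield ratio, glass ÷ batch: 83.29%.

Batch per 250.0 pbw frit:
  Feed A: 21.57 pbw
  Stock B: 41.11 pbw
  Source C: 137.0 pbw
  Material D: 34.35 pbw
  Raw E: 40.91 pbw
  Material F: 25.19 pbw
Total batch = 300.1 pbw; LOI loss = 50.16 pbw; yield = 83.29%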